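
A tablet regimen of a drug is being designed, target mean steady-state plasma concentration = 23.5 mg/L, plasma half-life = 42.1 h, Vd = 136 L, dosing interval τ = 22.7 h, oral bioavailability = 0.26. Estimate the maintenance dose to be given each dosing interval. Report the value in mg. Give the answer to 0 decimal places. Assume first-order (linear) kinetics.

4594 mg

k = ln2 / t½ = 0.693147 / 42.1 = 0.01646 h⁻¹
CL = k × Vd = 0.01646 × 136 = 2.239 L/h
At steady state, F × (Dose/τ) = Css × CL.
Dose = Css × CL × τ / F = 23.5 × 2.239 × 22.7 / 0.26 = 4594 mg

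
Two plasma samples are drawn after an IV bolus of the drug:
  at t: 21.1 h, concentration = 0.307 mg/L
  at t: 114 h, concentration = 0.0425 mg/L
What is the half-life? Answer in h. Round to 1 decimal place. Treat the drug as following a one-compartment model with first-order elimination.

32.6 h

k = ln(C₁/C₂) / (t₂ − t₁) = ln(0.307/0.0425) / (114 − 21.1)
  = 1.977 / 92.90 = 0.02128 h⁻¹
t½ = ln2 / k = 0.693147 / 0.02128 = 32.57 h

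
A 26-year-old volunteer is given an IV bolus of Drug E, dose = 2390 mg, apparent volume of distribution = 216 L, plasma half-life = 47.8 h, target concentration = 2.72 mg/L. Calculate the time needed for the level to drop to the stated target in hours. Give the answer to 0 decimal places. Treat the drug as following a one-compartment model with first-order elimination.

97 h

C₀ = Dose / Vd = 2390 / 216 = 11.06 mg/L
k = ln2 / t½ = 0.693147 / 47.8 = 0.01450 h⁻¹
t = ln(C₀ / C) / k = ln(11.06 / 2.72) / 0.01450
  = ln(4.066) / 0.01450 = 1.403 / 0.01450 = 96.76 h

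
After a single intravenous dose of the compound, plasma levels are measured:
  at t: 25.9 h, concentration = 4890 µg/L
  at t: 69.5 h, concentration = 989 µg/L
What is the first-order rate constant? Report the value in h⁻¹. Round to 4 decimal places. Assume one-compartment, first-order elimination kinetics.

0.0367 h⁻¹

k = ln(C₁/C₂) / (t₂ − t₁) = ln(4890/989) / (69.5 − 25.9)
  = 1.598 / 43.60 = 0.03665 h⁻¹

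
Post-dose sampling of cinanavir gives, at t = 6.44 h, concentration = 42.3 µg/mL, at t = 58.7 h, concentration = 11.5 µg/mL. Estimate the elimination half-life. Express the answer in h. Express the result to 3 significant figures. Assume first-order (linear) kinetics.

27.8 h

k = ln(C₁/C₂) / (t₂ − t₁) = ln(42.3/11.5) / (58.7 − 6.44)
  = 1.302 / 52.26 = 0.02491 h⁻¹
t½ = ln2 / k = 0.693147 / 0.02491 = 27.83 h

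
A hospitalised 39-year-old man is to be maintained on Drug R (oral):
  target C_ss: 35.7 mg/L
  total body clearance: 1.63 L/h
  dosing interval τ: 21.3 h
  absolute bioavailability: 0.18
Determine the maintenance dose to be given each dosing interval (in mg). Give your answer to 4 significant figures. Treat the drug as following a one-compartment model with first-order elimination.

At steady state, F × (Dose/τ) = Css × CL.
Dose = Css × CL × τ / F = 35.7 × 1.630 × 21.3 / 0.18 = 6886 mg

6886 mg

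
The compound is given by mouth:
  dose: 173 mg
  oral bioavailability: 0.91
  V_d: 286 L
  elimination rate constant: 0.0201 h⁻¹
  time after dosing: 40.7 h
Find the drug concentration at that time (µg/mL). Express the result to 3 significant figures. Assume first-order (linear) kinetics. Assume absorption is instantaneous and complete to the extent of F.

0.243 µg/mL

Amount reaching circulation = F × Dose = 0.91 × 173.0 = 157.4 mg
C₀ = F·Dose / Vd = 157.4 / 286 = 0.5503 mg/L
C = C₀ · e^(−k·t) = 0.5503 × e^(−0.02010 × 40.7)
  = 0.5503 × 0.4413 = 0.2428 mg/L
(0.2428 mg/L = 0.2428 µg/mL)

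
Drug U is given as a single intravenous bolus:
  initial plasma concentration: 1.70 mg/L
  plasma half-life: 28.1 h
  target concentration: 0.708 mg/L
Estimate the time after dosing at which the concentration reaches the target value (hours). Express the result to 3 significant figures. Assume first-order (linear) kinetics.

35.5 h

k = ln2 / t½ = 0.693147 / 28.1 = 0.02467 h⁻¹
t = ln(C₀ / C) / k = ln(1.700 / 0.708) / 0.02467
  = ln(2.401) / 0.02467 = 0.8759 / 0.02467 = 35.50 h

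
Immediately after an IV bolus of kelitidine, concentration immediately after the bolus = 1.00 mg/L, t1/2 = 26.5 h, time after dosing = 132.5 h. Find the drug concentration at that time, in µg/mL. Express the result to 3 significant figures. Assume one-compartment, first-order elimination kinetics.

0.0313 µg/mL

k = ln2 / t½ = 0.693147 / 26.5 = 0.02616 h⁻¹
t / t½ = 132.5 / 26.5 = 5 half-lives
C = C₀ × (1/2)^5 = 1.000 × 0.03125 = 0.03125 mg/L
(0.03125 mg/L = 0.03125 µg/mL)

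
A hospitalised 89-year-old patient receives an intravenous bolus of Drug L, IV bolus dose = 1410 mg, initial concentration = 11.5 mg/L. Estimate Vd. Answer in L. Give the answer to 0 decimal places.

123 L

Vd = Dose / C₀ = 1410 / 11.5 = 122.6 L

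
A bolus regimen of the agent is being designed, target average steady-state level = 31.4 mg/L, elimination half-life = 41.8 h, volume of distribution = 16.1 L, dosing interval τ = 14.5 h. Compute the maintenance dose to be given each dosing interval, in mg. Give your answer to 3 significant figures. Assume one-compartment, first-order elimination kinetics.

122 mg

k = ln2 / t½ = 0.693147 / 41.8 = 0.01658 h⁻¹
CL = k × Vd = 0.01658 × 16.1 = 0.2669 L/h
At steady state, Dose/τ = Css × CL.
Dose = Css × CL × τ = 31.4 × 0.2669 × 14.5 = 121.5 mg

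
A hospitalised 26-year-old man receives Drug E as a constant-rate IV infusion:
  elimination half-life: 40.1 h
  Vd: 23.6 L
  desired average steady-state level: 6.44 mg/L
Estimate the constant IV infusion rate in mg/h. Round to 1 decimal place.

2.6 mg/h

k = ln2 / t½ = 0.693147 / 40.1 = 0.01729 h⁻¹
CL = k × Vd = 0.01729 × 23.6 = 0.4080 L/h
At steady state, infusion rate R₀ = Css × CL = 6.44 × 0.4080 = 2.628 mg/h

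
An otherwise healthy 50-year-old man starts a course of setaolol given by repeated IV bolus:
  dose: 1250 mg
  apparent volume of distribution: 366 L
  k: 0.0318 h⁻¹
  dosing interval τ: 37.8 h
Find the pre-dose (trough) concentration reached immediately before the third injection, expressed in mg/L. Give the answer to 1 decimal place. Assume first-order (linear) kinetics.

C₀ per dose = Dose / Vd = 1250 / 366 = 3.415 mg/L
Fraction remaining after one interval: r = e^(−kτ) = e^(−0.03180 × 37.8) = 0.3006
Before dose 3, 2 doses have been given (aged 1τ, 2τ).
C_trough = C₀ × (r + r²) = 3.415 × (0.3006 + 0.09036) = 1.335 mg/L

1.3 mg/L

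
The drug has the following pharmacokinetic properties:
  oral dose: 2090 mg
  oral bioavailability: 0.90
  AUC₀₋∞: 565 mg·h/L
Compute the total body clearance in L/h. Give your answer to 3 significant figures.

3.33 L/h

CL = F·Dose / AUC = 0.90 × 2090 / 565 = 3.329 L/h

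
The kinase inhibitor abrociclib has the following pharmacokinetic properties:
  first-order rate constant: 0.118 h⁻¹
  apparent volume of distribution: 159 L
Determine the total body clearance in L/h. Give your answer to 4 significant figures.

CL = k × Vd = 0.118 × 159 = 18.76 L/h

18.76 L/h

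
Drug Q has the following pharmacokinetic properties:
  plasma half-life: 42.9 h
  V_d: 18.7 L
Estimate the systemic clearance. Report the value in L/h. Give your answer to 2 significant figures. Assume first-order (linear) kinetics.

0.30 L/h

k = ln2 / t½ = 0.693147 / 42.9 = 0.01616 h⁻¹
CL = k × Vd = 0.01616 × 18.7 = 0.3022 L/h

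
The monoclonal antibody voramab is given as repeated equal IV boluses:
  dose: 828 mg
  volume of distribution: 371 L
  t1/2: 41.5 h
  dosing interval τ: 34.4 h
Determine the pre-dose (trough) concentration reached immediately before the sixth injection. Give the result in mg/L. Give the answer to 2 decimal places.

C₀ per dose = Dose / Vd = 828 / 371 = 2.232 mg/L
k = ln2 / t½ = 0.693147 / 41.5 = 0.01670 h⁻¹
Fraction remaining after one interval: r = e^(−kτ) = e^(−0.01670 × 34.4) = 0.5630
Before dose 6, 5 doses have been given (aged 1τ, 2τ, 3τ, 4τ, 5τ).
C_trough = C₀ × (r + r² + … + r^5) = C₀ × r(1−r^5)/(1−r)
        = 2.232 × 0.5630 × (1 − 0.05656) / (1 − 0.5630) = 2.713 mg/L

2.71 mg/L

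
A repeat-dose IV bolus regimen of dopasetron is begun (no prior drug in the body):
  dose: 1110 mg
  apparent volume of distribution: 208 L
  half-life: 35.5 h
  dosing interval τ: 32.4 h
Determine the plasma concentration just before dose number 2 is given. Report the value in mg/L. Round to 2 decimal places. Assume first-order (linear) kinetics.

2.83 mg/L

C₀ per dose = Dose / Vd = 1110 / 208 = 5.337 mg/L
k = ln2 / t½ = 0.693147 / 35.5 = 0.01953 h⁻¹
Fraction remaining after one interval: r = e^(−kτ) = e^(−0.01953 × 32.4) = 0.5311
Before dose 2, 1 dose has been given (aged 1τ).
C_trough = C₀ × r = 5.337 × 0.5311 = 2.834 mg/L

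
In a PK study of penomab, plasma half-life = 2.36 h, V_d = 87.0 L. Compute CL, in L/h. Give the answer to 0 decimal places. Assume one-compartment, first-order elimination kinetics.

26 L/h

k = ln2 / t½ = 0.693147 / 2.36 = 0.2937 h⁻¹
CL = k × Vd = 0.2937 × 87.0 = 25.55 L/h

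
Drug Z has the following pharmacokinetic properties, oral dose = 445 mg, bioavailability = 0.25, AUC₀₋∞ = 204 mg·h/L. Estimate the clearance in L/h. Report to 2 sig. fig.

0.55 L/h

CL = F·Dose / AUC = 0.25 × 445 / 204 = 0.5453 L/h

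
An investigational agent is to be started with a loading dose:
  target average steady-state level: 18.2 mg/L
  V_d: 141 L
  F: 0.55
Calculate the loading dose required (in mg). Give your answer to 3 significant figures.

LD = Css × Vd / F = 18.2 × 141 / 0.55 = 4666 mg

4670 mg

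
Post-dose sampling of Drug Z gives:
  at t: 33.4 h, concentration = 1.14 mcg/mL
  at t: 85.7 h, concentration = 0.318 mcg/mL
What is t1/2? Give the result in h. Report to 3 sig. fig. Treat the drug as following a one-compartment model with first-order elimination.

28.4 h

k = ln(C₁/C₂) / (t₂ − t₁) = ln(1.14/0.318) / (85.7 − 33.4)
  = 1.277 / 52.30 = 0.02442 h⁻¹
t½ = ln2 / k = 0.693147 / 0.02442 = 28.38 h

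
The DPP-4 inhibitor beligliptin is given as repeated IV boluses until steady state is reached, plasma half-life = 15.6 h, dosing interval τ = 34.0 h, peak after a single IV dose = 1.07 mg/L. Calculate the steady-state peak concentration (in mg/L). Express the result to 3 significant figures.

1.37 mg/L

k = ln2 / t½ = 0.693147 / 15.6 = 0.04443 h⁻¹
e^(−kτ) = e^(−0.04443 × 34.0) = 0.2208
Accumulation ratio R = 1 / (1 − e^(−kτ)) = 1 / (1 − 0.2208) = 1.283
Steady-state peak = C₀ × R = 1.07 × 1.283 = 1.373 mg/L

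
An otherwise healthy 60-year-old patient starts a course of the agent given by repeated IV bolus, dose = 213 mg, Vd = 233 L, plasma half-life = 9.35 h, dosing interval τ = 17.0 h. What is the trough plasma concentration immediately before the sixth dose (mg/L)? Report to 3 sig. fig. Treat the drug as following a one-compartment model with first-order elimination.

C₀ per dose = Dose / Vd = 213 / 233 = 0.9142 mg/L
k = ln2 / t½ = 0.693147 / 9.35 = 0.07413 h⁻¹
Fraction remaining after one interval: r = e^(−kτ) = e^(−0.07413 × 17.0) = 0.2836
Before dose 6, 5 doses have been given (aged 1τ, 2τ, 3τ, 4τ, 5τ).
C_trough = C₀ × (r + r² + … + r^5) = C₀ × r(1−r^5)/(1−r)
        = 0.9142 × 0.2836 × (1 − 0.001835) / (1 − 0.2836) = 0.3612 mg/L

0.361 mg/L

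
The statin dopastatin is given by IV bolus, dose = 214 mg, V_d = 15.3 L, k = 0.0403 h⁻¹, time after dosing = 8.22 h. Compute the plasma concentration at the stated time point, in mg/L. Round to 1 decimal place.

C₀ = Dose / Vd = 214.0 / 15.3 = 13.99 mg/L
C = C₀ · e^(−k·t) = 13.99 × e^(−0.04030 × 8.22)
  = 13.99 × 0.7180 = 10.04 mg/L

10.0 mg/L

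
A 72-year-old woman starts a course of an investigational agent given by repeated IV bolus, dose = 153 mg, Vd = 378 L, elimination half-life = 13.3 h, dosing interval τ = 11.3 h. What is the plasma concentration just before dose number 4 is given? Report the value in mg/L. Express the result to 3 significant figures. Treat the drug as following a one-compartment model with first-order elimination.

C₀ per dose = Dose / Vd = 153 / 378 = 0.4048 mg/L
k = ln2 / t½ = 0.693147 / 13.3 = 0.05212 h⁻¹
Fraction remaining after one interval: r = e^(−kτ) = e^(−0.05212 × 11.3) = 0.5549
Before dose 4, 3 doses have been given (aged 1τ, 2τ, 3τ).
C_trough = C₀ × (r + r² + … + r^3) = C₀ × r(1−r^3)/(1−r)
        = 0.4048 × 0.5549 × (1 − 0.1709) / (1 − 0.5549) = 0.4184 mg/L

0.418 mg/L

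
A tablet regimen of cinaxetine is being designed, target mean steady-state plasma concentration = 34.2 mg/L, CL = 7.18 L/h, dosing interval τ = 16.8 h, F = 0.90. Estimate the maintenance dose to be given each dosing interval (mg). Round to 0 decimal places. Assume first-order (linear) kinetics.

At steady state, F × (Dose/τ) = Css × CL.
Dose = Css × CL × τ / F = 34.2 × 7.180 × 16.8 / 0.90 = 4584 mg

4584 mg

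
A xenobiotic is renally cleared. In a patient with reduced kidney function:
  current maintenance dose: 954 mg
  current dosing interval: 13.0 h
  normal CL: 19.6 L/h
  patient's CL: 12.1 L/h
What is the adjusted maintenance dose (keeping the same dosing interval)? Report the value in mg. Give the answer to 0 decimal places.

589 mg

To keep the same average steady-state level, dosing rate must scale with clearance.
CL ratio = 12.1 / 19.6 = 0.6173
New dose (same interval) = 954 × 0.6173 = 588.9 mg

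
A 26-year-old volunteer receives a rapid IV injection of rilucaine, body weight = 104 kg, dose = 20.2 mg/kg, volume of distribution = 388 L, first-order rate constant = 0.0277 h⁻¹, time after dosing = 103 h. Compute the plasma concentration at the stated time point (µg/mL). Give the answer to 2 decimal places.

Total dose = 20.2 × 104 = 2101 mg
C₀ = Dose / Vd = 2101 / 388 = 5.415 mg/L
C = C₀ · e^(−k·t) = 5.415 × e^(−0.02770 × 103)
  = 5.415 × 0.05767 = 0.3123 mg/L
(0.3123 mg/L = 0.3123 µg/mL)

0.31 µg/mL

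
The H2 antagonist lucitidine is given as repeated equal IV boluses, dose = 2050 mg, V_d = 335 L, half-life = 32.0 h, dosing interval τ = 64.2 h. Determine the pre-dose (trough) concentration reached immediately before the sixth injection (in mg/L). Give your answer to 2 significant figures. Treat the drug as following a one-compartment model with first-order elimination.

2.0 mg/L

C₀ per dose = Dose / Vd = 2050 / 335 = 6.119 mg/L
k = ln2 / t½ = 0.693147 / 32.0 = 0.02166 h⁻¹
Fraction remaining after one interval: r = e^(−kτ) = e^(−0.02166 × 64.2) = 0.2489
Before dose 6, 5 doses have been given (aged 1τ, 2τ, 3τ, 4τ, 5τ).
C_trough = C₀ × (r + r² + … + r^5) = C₀ × r(1−r^5)/(1−r)
        = 6.119 × 0.2489 × (1 − 0.0009553) / (1 − 0.2489) = 2.026 mg/L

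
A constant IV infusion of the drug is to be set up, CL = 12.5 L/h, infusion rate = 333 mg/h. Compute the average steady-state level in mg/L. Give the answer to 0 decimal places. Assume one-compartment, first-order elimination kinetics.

At steady state Css = R₀ / CL = 333 / 12.50 = 26.64 mg/L

27 mg/L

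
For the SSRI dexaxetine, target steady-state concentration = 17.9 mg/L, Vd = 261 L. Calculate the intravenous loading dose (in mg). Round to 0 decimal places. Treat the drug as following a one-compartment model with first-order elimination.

LD = Css × Vd = 17.9 × 261 = 4672 mg

4672 mg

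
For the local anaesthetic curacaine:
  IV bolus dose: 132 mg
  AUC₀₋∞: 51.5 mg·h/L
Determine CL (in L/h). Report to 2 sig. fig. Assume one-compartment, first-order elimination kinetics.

CL = Dose / AUC = 132 / 51.5 = 2.563 L/h

2.6 L/h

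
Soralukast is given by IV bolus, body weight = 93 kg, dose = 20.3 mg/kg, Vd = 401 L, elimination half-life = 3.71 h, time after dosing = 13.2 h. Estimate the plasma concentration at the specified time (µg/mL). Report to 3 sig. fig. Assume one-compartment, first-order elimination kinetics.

Total dose = 20.3 × 93 = 1888 mg
C₀ = Dose / Vd = 1888 / 401 = 4.708 mg/L
k = ln2 / t½ = 0.693147 / 3.71 = 0.1868 h⁻¹
C = C₀ · e^(−k·t) = 4.708 × e^(−0.1868 × 13.2)
  = 4.708 × 0.08494 = 0.3999 mg/L
(0.3999 mg/L = 0.3999 µg/mL)

0.400 µg/mL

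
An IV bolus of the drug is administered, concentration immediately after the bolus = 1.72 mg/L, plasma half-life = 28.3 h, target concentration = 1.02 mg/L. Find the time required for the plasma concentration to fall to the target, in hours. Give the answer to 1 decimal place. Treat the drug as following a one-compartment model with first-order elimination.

21.3 h

k = ln2 / t½ = 0.693147 / 28.3 = 0.02449 h⁻¹
t = ln(C₀ / C) / k = ln(1.720 / 1.02) / 0.02449
  = ln(1.686) / 0.02449 = 0.5224 / 0.02449 = 21.33 h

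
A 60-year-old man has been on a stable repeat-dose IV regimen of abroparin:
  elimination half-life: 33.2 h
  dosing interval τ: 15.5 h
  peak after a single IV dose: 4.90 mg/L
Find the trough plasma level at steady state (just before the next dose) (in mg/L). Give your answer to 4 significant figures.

k = ln2 / t½ = 0.693147 / 33.2 = 0.02088 h⁻¹
e^(−kτ) = e^(−0.02088 × 15.5) = 0.7235
Accumulation ratio R = 1 / (1 − e^(−kτ)) = 1 / (1 − 0.7235) = 3.617
Steady-state trough = C₀ × R × e^(−kτ) = 4.90 × 3.617 × 0.7235 = 12.82 mg/L

12.82 mg/L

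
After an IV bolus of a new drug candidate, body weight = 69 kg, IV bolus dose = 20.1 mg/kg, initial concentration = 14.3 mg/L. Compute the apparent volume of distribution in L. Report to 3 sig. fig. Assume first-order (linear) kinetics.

97.0 L

Dose = 20.1 × 69 = 1387 mg
Vd = Dose / C₀ = 1387 / 14.3 = 96.99 L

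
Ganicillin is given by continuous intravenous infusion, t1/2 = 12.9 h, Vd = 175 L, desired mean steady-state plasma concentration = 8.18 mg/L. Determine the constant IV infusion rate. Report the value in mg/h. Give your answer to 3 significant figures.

76.9 mg/h

k = ln2 / t½ = 0.693147 / 12.9 = 0.05373 h⁻¹
CL = k × Vd = 0.05373 × 175 = 9.403 L/h
At steady state, infusion rate R₀ = Css × CL = 8.18 × 9.403 = 76.92 mg/h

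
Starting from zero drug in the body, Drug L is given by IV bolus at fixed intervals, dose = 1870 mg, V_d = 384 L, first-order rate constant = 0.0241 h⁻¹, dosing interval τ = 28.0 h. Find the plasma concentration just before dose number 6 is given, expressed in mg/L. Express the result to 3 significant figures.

4.88 mg/L

C₀ per dose = Dose / Vd = 1870 / 384 = 4.870 mg/L
Fraction remaining after one interval: r = e^(−kτ) = e^(−0.02410 × 28.0) = 0.5093
Before dose 6, 5 doses have been given (aged 1τ, 2τ, 3τ, 4τ, 5τ).
C_trough = C₀ × (r + r² + … + r^5) = C₀ × r(1−r^5)/(1−r)
        = 4.870 × 0.5093 × (1 − 0.03427) / (1 − 0.5093) = 4.881 mg/L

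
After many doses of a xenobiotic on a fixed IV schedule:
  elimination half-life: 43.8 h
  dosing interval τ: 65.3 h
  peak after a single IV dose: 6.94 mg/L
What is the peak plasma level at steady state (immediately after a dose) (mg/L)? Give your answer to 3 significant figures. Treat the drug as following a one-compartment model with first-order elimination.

10.8 mg/L

k = ln2 / t½ = 0.693147 / 43.8 = 0.01583 h⁻¹
e^(−kτ) = e^(−0.01583 × 65.3) = 0.3557
Accumulation ratio R = 1 / (1 − e^(−kτ)) = 1 / (1 − 0.3557) = 1.552
Steady-state peak = C₀ × R = 6.94 × 1.552 = 10.77 mg/L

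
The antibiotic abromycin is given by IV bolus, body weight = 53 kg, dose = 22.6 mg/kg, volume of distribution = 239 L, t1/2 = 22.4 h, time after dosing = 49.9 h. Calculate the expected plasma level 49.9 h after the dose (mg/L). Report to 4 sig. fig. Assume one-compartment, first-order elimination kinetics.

1.070 mg/L

Total dose = 22.6 × 53 = 1198 mg
C₀ = Dose / Vd = 1198 / 239 = 5.013 mg/L
k = ln2 / t½ = 0.693147 / 22.4 = 0.03094 h⁻¹
C = C₀ · e^(−k·t) = 5.013 × e^(−0.03094 × 49.9)
  = 5.013 × 0.2135 = 1.070 mg/L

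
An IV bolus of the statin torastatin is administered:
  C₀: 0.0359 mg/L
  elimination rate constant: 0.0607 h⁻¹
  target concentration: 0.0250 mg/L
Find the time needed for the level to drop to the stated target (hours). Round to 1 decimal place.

t = ln(C₀ / C) / k = ln(0.03590 / 0.0250) / 0.06070
  = ln(1.436) / 0.06070 = 0.3619 / 0.06070 = 5.962 h

6.0 h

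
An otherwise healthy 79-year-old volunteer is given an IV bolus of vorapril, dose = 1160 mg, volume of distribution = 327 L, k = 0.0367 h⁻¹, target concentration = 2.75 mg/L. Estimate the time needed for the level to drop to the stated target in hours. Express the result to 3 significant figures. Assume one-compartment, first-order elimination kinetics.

C₀ = Dose / Vd = 1160 / 327 = 3.547 mg/L
t = ln(C₀ / C) / k = ln(3.547 / 2.75) / 0.03670
  = ln(1.290) / 0.03670 = 0.2546 / 0.03670 = 6.937 h

6.94 h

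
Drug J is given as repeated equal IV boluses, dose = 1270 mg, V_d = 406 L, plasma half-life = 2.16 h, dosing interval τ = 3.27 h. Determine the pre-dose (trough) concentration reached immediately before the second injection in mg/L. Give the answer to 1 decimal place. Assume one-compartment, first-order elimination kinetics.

1.1 mg/L

C₀ per dose = Dose / Vd = 1270 / 406 = 3.128 mg/L
k = ln2 / t½ = 0.693147 / 2.16 = 0.3209 h⁻¹
Fraction remaining after one interval: r = e^(−kτ) = e^(−0.3209 × 3.27) = 0.3502
Before dose 2, 1 dose has been given (aged 1τ).
C_trough = C₀ × r = 3.128 × 0.3502 = 1.095 mg/L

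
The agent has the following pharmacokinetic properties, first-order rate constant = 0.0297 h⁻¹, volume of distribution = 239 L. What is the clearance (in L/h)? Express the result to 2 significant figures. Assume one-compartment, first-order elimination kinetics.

7.1 L/h

CL = k × Vd = 0.0297 × 239 = 7.098 L/h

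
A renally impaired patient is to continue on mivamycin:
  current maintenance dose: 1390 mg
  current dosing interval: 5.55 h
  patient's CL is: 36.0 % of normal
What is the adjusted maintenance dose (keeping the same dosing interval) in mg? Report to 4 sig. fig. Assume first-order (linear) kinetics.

To keep the same average steady-state level, dosing rate must scale with clearance.
CL ratio = 36.0 / 100 = 0.3600
New dose (same interval) = 1390 × 0.3600 = 500.4 mg

500.4 mg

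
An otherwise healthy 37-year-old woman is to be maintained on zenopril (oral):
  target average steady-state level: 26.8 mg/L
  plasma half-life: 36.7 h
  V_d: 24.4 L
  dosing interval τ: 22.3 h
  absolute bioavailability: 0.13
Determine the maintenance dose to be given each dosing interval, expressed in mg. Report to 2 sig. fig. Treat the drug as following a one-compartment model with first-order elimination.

2100 mg

k = ln2 / t½ = 0.693147 / 36.7 = 0.01889 h⁻¹
CL = k × Vd = 0.01889 × 24.4 = 0.4609 L/h
At steady state, F × (Dose/τ) = Css × CL.
Dose = Css × CL × τ / F = 26.8 × 0.4609 × 22.3 / 0.13 = 2119 mg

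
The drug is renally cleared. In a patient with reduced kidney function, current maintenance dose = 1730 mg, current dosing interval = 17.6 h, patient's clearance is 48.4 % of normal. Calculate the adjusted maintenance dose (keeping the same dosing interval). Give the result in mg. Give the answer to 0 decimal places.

837 mg

To keep the same average steady-state level, dosing rate must scale with clearance.
CL ratio = 48.4 / 100 = 0.4840
New dose (same interval) = 1730 × 0.4840 = 837.3 mg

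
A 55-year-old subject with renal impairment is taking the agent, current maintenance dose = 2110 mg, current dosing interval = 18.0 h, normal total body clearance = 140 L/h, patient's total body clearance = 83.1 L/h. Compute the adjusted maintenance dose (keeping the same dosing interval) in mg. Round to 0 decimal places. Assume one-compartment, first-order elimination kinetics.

To keep the same average steady-state level, dosing rate must scale with clearance.
CL ratio = 83.1 / 140 = 0.5936
New dose (same interval) = 2110 × 0.5936 = 1252 mg

1252 mg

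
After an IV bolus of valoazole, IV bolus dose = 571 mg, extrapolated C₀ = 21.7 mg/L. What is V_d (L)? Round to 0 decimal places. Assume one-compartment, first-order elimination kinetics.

26 L

Vd = Dose / C₀ = 571.0 / 21.7 = 26.31 L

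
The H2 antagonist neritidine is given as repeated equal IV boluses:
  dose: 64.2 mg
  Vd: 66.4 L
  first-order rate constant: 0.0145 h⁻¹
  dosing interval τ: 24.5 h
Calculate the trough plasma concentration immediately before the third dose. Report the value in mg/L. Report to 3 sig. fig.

1.15 mg/L

C₀ per dose = Dose / Vd = 64.2 / 66.4 = 0.9669 mg/L
Fraction remaining after one interval: r = e^(−kτ) = e^(−0.01450 × 24.5) = 0.7010
Before dose 3, 2 doses have been given (aged 1τ, 2τ).
C_trough = C₀ × (r + r²) = 0.9669 × (0.7010 + 0.4914) = 1.153 mg/L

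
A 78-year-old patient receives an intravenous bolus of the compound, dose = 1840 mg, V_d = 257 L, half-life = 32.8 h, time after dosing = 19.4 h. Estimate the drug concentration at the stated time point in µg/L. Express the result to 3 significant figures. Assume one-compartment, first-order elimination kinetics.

4750 µg/L

C₀ = Dose / Vd = 1840 / 257 = 7.160 mg/L
k = ln2 / t½ = 0.693147 / 32.8 = 0.02113 h⁻¹
C = C₀ · e^(−k·t) = 7.160 × e^(−0.02113 × 19.4)
  = 7.160 × 0.6637 = 4.752 mg/L
Convert: 4.752 mg/L × 1000 = 4752 µg/L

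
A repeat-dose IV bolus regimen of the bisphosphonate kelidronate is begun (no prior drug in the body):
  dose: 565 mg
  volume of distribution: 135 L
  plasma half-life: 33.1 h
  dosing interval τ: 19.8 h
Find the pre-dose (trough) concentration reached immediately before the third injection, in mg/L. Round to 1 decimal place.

C₀ per dose = Dose / Vd = 565 / 135 = 4.185 mg/L
k = ln2 / t½ = 0.693147 / 33.1 = 0.02094 h⁻¹
Fraction remaining after one interval: r = e^(−kτ) = e^(−0.02094 × 19.8) = 0.6606
Before dose 3, 2 doses have been given (aged 1τ, 2τ).
C_trough = C₀ × (r + r²) = 4.185 × (0.6606 + 0.4364) = 4.591 mg/L

4.6 mg/L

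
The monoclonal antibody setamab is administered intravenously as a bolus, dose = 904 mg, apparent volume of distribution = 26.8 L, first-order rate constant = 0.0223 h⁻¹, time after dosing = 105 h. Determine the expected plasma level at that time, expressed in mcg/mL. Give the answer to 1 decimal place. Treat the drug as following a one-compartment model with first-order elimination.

C₀ = Dose / Vd = 904.0 / 26.8 = 33.73 mg/L
C = C₀ · e^(−k·t) = 33.73 × e^(−0.02230 × 105)
  = 33.73 × 0.09618 = 3.244 mg/L
(3.244 mg/L = 3.244 mcg/mL)

3.2 mcg/mL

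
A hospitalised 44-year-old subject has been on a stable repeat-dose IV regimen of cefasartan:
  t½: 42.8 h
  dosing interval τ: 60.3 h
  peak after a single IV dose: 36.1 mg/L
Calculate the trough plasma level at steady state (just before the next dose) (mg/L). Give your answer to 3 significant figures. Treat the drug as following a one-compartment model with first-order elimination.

21.8 mg/L

k = ln2 / t½ = 0.693147 / 42.8 = 0.01620 h⁻¹
e^(−kτ) = e^(−0.01620 × 60.3) = 0.3765
Accumulation ratio R = 1 / (1 − e^(−kτ)) = 1 / (1 − 0.3765) = 1.604
Steady-state trough = C₀ × R × e^(−kτ) = 36.1 × 1.604 × 0.3765 = 21.80 mg/L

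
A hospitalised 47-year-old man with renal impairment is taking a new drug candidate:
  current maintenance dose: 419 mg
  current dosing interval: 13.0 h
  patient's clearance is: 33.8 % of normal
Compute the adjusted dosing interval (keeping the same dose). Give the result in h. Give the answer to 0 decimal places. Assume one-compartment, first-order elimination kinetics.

To keep the same average steady-state level, dosing rate must scale with clearance.
CL ratio = 33.8 / 100 = 0.3380
New interval (same dose) = 13.0 / 0.3380 = 38.46 h

38 h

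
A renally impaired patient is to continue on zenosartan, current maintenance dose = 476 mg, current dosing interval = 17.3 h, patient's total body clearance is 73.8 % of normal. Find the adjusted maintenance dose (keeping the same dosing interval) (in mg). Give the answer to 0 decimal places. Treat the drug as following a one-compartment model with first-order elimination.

To keep the same average steady-state level, dosing rate must scale with clearance.
CL ratio = 73.8 / 100 = 0.7380
New dose (same interval) = 476 × 0.7380 = 351.3 mg

351 mg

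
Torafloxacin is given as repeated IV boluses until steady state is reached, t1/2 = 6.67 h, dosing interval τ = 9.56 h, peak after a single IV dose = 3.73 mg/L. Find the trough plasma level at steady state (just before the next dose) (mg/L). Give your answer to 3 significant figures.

k = ln2 / t½ = 0.693147 / 6.67 = 0.1039 h⁻¹
e^(−kτ) = e^(−0.1039 × 9.56) = 0.3704
Accumulation ratio R = 1 / (1 − e^(−kτ)) = 1 / (1 − 0.3704) = 1.588
Steady-state trough = C₀ × R × e^(−kτ) = 3.73 × 1.588 × 0.3704 = 2.194 mg/L

2.19 mg/L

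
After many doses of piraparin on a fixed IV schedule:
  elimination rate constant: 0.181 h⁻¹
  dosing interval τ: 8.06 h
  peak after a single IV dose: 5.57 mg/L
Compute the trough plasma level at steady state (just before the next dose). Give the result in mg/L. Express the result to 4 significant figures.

1.687 mg/L

e^(−kτ) = e^(−0.1810 × 8.06) = 0.2325
Accumulation ratio R = 1 / (1 − e^(−kτ)) = 1 / (1 − 0.2325) = 1.303
Steady-state trough = C₀ × R × e^(−kτ) = 5.57 × 1.303 × 0.2325 = 1.687 mg/L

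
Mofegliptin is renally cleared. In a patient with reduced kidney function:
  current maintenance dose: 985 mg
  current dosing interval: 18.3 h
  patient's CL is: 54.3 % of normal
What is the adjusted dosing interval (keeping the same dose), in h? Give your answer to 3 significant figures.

33.7 h

To keep the same average steady-state level, dosing rate must scale with clearance.
CL ratio = 54.3 / 100 = 0.5430
New interval (same dose) = 18.3 / 0.5430 = 33.70 h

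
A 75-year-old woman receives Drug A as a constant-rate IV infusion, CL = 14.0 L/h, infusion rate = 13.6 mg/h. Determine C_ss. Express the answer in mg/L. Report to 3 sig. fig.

0.971 mg/L

At steady state Css = R₀ / CL = 13.6 / 14.00 = 0.9714 mg/L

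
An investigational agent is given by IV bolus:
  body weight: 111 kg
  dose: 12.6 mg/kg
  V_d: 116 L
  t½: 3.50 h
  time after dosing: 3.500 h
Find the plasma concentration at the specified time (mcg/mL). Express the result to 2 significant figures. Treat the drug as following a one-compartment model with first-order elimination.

Total dose = 12.6 × 111 = 1399 mg
C₀ = Dose / Vd = 1399 / 116 = 12.06 mg/L
k = ln2 / t½ = 0.693147 / 3.50 = 0.1980 h⁻¹
t / t½ = 3.500 / 3.50 = 1 half-lives
C = C₀ × (1/2)^1 = 12.06 × 0.5000 = 6.030 mg/L
(6.030 mg/L = 6.030 mcg/mL)

6.0 mcg/mL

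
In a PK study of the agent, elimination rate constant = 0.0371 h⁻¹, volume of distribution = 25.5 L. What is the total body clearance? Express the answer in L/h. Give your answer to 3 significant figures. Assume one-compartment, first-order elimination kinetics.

0.946 L/h

CL = k × Vd = 0.0371 × 25.5 = 0.9461 L/h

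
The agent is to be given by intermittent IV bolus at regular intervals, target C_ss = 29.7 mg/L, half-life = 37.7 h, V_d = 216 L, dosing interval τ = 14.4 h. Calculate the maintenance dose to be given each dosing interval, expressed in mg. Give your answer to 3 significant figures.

1700 mg

k = ln2 / t½ = 0.693147 / 37.7 = 0.01839 h⁻¹
CL = k × Vd = 0.01839 × 216 = 3.972 L/h
At steady state, Dose/τ = Css × CL.
Dose = Css × CL × τ = 29.7 × 3.972 × 14.4 = 1699 mg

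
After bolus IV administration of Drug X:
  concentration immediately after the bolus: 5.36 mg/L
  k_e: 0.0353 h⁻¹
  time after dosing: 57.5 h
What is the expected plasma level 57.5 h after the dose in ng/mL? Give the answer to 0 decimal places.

C = C₀ · e^(−k·t) = 5.360 × e^(−0.03530 × 57.5)
  = 5.360 × 0.1314 = 0.7043 mg/L
Convert: 0.7043 mg/L × 1000 = 704.3 ng/mL

704 ng/mL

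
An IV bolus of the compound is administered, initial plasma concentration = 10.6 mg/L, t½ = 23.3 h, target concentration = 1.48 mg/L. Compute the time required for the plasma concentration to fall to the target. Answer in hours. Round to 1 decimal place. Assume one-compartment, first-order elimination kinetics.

k = ln2 / t½ = 0.693147 / 23.3 = 0.02975 h⁻¹
t = ln(C₀ / C) / k = ln(10.60 / 1.48) / 0.02975
  = ln(7.162) / 0.02975 = 1.969 / 0.02975 = 66.18 h

66.2 h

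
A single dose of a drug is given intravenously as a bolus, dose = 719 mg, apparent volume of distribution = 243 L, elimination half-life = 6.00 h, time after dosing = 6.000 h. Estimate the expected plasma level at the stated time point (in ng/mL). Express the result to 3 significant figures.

1480 ng/mL

C₀ = Dose / Vd = 719.0 / 243 = 2.959 mg/L
k = ln2 / t½ = 0.693147 / 6.00 = 0.1155 h⁻¹
t / t½ = 6.000 / 6.00 = 1 half-lives
C = C₀ × (1/2)^1 = 2.959 × 0.5000 = 1.480 mg/L
Convert: 1.480 mg/L × 1000 = 1480 ng/mL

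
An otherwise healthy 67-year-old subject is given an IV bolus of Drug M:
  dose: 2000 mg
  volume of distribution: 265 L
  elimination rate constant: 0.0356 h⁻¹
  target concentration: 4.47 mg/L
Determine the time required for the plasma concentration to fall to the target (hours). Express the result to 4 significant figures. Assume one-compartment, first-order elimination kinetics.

C₀ = Dose / Vd = 2000 / 265 = 7.547 mg/L
t = ln(C₀ / C) / k = ln(7.547 / 4.47) / 0.03560
  = ln(1.688) / 0.03560 = 0.5235 / 0.03560 = 14.71 h

14.71 h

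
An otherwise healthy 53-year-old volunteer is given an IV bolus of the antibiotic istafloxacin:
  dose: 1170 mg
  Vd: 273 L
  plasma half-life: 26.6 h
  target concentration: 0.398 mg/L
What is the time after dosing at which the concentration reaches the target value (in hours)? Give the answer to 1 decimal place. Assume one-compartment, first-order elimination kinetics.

91.2 h

C₀ = Dose / Vd = 1170 / 273 = 4.286 mg/L
k = ln2 / t½ = 0.693147 / 26.6 = 0.02606 h⁻¹
t = ln(C₀ / C) / k = ln(4.286 / 0.398) / 0.02606
  = ln(10.77) / 0.02606 = 2.377 / 0.02606 = 91.21 h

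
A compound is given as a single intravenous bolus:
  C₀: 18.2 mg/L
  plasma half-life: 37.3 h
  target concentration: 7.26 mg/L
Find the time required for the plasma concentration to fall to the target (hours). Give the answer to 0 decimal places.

k = ln2 / t½ = 0.693147 / 37.3 = 0.01858 h⁻¹
t = ln(C₀ / C) / k = ln(18.20 / 7.26) / 0.01858
  = ln(2.507) / 0.01858 = 0.9191 / 0.01858 = 49.47 h

49 h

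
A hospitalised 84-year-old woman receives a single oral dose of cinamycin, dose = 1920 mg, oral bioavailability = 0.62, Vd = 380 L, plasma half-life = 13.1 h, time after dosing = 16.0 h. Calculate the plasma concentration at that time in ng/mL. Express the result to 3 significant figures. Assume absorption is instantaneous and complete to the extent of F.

1340 ng/mL

Amount reaching circulation = F × Dose = 0.62 × 1920 = 1190 mg
C₀ = F·Dose / Vd = 1190 / 380 = 3.132 mg/L
k = ln2 / t½ = 0.693147 / 13.1 = 0.05291 h⁻¹
C = C₀ · e^(−k·t) = 3.132 × e^(−0.05291 × 16.0)
  = 3.132 × 0.4289 = 1.343 mg/L
Convert: 1.343 mg/L × 1000 = 1343 ng/mL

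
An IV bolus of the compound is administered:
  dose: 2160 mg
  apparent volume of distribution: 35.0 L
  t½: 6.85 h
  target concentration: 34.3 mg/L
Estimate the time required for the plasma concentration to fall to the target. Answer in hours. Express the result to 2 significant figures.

C₀ = Dose / Vd = 2160 / 35.0 = 61.71 mg/L
k = ln2 / t½ = 0.693147 / 6.85 = 0.1012 h⁻¹
t = ln(C₀ / C) / k = ln(61.71 / 34.3) / 0.1012
  = ln(1.799) / 0.1012 = 0.5872 / 0.1012 = 5.802 h

5.8 h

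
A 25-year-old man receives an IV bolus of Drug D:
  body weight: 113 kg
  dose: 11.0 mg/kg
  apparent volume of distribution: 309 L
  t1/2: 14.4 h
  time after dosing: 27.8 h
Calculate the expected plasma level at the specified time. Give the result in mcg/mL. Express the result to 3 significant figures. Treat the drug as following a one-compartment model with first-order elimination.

1.06 mcg/mL

Total dose = 11.0 × 113 = 1243 mg
C₀ = Dose / Vd = 1243 / 309 = 4.023 mg/L
k = ln2 / t½ = 0.693147 / 14.4 = 0.04814 h⁻¹
C = C₀ · e^(−k·t) = 4.023 × e^(−0.04814 × 27.8)
  = 4.023 × 0.2623 = 1.055 mg/L
(1.055 mg/L = 1.055 mcg/mL)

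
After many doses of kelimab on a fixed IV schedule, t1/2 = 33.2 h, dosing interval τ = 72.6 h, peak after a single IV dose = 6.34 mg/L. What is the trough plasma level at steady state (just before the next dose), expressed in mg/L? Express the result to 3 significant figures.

1.78 mg/L

k = ln2 / t½ = 0.693147 / 33.2 = 0.02088 h⁻¹
e^(−kτ) = e^(−0.02088 × 72.6) = 0.2196
Accumulation ratio R = 1 / (1 − e^(−kτ)) = 1 / (1 − 0.2196) = 1.281
Steady-state trough = C₀ × R × e^(−kτ) = 6.34 × 1.281 × 0.2196 = 1.783 mg/L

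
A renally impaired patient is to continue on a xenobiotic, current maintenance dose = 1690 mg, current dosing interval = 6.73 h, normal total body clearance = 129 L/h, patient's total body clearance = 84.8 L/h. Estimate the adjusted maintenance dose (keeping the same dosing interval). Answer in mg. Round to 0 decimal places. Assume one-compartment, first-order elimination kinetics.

To keep the same average steady-state level, dosing rate must scale with clearance.
CL ratio = 84.8 / 129 = 0.6574
New dose (same interval) = 1690 × 0.6574 = 1111 mg

1111 mg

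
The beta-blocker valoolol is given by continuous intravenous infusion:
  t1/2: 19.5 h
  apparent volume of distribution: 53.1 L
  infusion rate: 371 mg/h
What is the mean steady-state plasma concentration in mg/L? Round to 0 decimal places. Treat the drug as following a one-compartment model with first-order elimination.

197 mg/L

k = ln2 / t½ = 0.693147 / 19.5 = 0.03555 h⁻¹
CL = k × Vd = 0.03555 × 53.1 = 1.888 L/h
At steady state Css = R₀ / CL = 371 / 1.888 = 196.5 mg/L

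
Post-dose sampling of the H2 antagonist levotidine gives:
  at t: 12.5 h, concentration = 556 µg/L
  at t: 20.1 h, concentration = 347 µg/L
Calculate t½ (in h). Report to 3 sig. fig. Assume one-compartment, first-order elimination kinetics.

11.2 h

k = ln(C₁/C₂) / (t₂ − t₁) = ln(556/347) / (20.1 − 12.5)
  = 0.4714 / 7.600 = 0.06203 h⁻¹
t½ = ln2 / k = 0.693147 / 0.06203 = 11.17 h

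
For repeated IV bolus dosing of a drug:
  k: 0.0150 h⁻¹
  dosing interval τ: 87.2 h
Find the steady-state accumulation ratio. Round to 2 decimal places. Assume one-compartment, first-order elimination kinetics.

1.37

e^(−kτ) = e^(−0.01500 × 87.2) = 0.2704
Accumulation ratio R = 1 / (1 − e^(−kτ)) = 1 / (1 − 0.2704) = 1.371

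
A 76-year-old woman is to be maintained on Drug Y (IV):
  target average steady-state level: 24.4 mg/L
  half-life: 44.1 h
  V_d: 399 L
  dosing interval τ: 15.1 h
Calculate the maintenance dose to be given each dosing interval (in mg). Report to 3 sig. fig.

2310 mg

k = ln2 / t½ = 0.693147 / 44.1 = 0.01572 h⁻¹
CL = k × Vd = 0.01572 × 399 = 6.272 L/h
At steady state, Dose/τ = Css × CL.
Dose = Css × CL × τ = 24.4 × 6.272 × 15.1 = 2311 mg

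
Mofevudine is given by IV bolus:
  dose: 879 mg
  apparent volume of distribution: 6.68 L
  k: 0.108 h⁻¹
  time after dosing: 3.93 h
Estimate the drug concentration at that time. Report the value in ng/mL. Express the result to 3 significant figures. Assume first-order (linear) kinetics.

86100 ng/mL

C₀ = Dose / Vd = 879.0 / 6.68 = 131.6 mg/L
C = C₀ · e^(−k·t) = 131.6 × e^(−0.1080 × 3.93)
  = 131.6 × 0.6541 = 86.08 mg/L
Convert: 86.08 mg/L × 1000 = 86080 ng/mL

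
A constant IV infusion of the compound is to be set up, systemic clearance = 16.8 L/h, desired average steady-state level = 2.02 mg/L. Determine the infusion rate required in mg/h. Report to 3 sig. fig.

33.9 mg/h

At steady state, infusion rate R₀ = Css × CL = 2.02 × 16.80 = 33.94 mg/h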